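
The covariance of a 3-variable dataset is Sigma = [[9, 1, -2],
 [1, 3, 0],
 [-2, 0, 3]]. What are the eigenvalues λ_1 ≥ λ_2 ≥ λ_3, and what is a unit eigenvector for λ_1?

Step 1 — characteristic polynomial p(λ) = det(λI - Sigma) = λ³ - tr·λ² + c_1·λ - det, where tr = trace, c_1 = sum of the principal 2×2 minors, det = det(Sigma):
  tr = 9 + 3 + 3 = 15,
  c_1 = (9·3 - (1)²) + (9·3 - (-2)²) + (3·3 - (0)²) = 26 + 23 + 9 = 58,
  det = 9·(3·3 - (0)²) - (1)·((1)·3 - (0)·(-2)) + (-2)·((1)·(0) - 3·(-2)) = 9·(9) - (1)·(3) + (-2)·(6) = 66.
  So p(λ) = λ³ - 15λ² + 58λ - 66.
Step 2 — look for an integer root (rational root theorem: any rational root is an integer divisor of 66). Testing λ = 3:
  p(3) = 27 - 135 + 174 - 66 = 0  ✓
  Dividing out (λ - 3): p(λ) = (λ - 3)(λ² - 12λ + 22).
Step 3 — remaining eigenvalues from the quadratic λ² - 12λ + 22 = 0:
  Δ = 12² - 4·22 = 144 - 88 = 56,  λ = (12 ± √56)/2 = (12 ± 7.4833)/2 ≈ 9.7417 or 2.2583.
  Sorted: λ_1 = 9.7417,  λ_2 = 3,  λ_3 = 2.2583  (check: sum = 15 = tr ✓).

Step 4 — unit eigenvector for λ_1 ≈ 9.7417: v spans the null space of (Sigma - λ_1 I), whose rows are
  r_1 = (-0.7417, 1, -2),  r_2 = (1, -6.7417, 0),  r_3 = (-2, 0, -6.7417).
  v is orthogonal to every row, so take v ∝ r_1 × r_2 = ((1)·(0) - (-2)·(-6.7417), (-2)·(1) - (-0.7417)·(0), (-0.7417)·(-6.7417) - (1)·(1)) ≈ (-13.4833, -2, 4).
  Rescale (multiply by -1 so the first nonzero entry is positive): u = (13.4833, 2, -4).
  ||u|| = √((13.4833)² + (2)² + (-4)²) = √(201.7998) ≈ 14.2056,  v_1 = u/||u|| ≈ (0.9492, 0.1408, -0.2816) (||v_1|| = 1).

λ_1 = 9.7417,  λ_2 = 3,  λ_3 = 2.2583;  v_1 ≈ (0.9492, 0.1408, -0.2816)


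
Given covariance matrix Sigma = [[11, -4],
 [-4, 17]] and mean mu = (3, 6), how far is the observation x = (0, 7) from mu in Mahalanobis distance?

Step 1 — centre the observation: (x - mu) = (-3, 1).

Step 2 — invert Sigma. det(Sigma) = 11·17 - (-4)² = 171.
  Sigma^{-1} = (1/det) · [[d, -b], [-b, a]] = [[0.0994, 0.0234],
 [0.0234, 0.0643]].

Step 3 — form the quadratic (x - mu)^T · Sigma^{-1} · (x - mu):
  Sigma^{-1} · (x - mu) = (-0.2749, -0.0058).
  (x - mu)^T · [Sigma^{-1} · (x - mu)] = (-3)·(-0.2749) + (1)·(-0.0058) = 0.8187.

Step 4 — take square root: d = √(0.8187) ≈ 0.9048.

d(x, mu) = √(0.8187) ≈ 0.9048


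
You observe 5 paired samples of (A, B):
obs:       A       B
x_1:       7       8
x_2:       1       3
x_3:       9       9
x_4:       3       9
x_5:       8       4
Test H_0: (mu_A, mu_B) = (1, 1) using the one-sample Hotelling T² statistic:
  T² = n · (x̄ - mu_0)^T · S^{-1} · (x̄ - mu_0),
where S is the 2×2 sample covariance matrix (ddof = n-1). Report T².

Step 1 — sample mean vector:
  mean(A) = (7 + 1 + 9 + 3 + 8) / 5 = 28/5 = 5.6
  mean(B) = (8 + 3 + 9 + 9 + 4) / 5 = 33/5 = 6.6
  x̄ = (5.6, 6.6),  deviation x̄ - mu_0 = (5.6, 6.6) - (1, 1) = (4.6, 5.6).

Step 2 — sample covariance matrix, S[i,j] = (1/(n-1)) · Σ_k (x_{k,i} - mean_i) · (x_{k,j} - mean_j), divisor n-1 = 4:
  S[A,A] = ((1.4)·(1.4) + (-4.6)·(-4.6) + (3.4)·(3.4) + (-2.6)·(-2.6) + (2.4)·(2.4)) / 4 = 47.2/4 = 11.8
  S[A,B] = ((1.4)·(1.4) + (-4.6)·(-3.6) + (3.4)·(2.4) + (-2.6)·(2.4) + (2.4)·(-2.6)) / 4 = 14.2/4 = 3.55
  S[B,B] = ((1.4)·(1.4) + (-3.6)·(-3.6) + (2.4)·(2.4) + (2.4)·(2.4) + (-2.6)·(-2.6)) / 4 = 33.2/4 = 8.3
  S = [[11.8, 3.55],
 [3.55, 8.3]].

Step 3 — invert S. det(S) = 11.8·8.3 - (3.55)² = 85.3375.
  S^{-1} = (1/det) · [[d, -b], [-b, a]] = [[0.0973, -0.0416],
 [-0.0416, 0.1383]].

Step 4 — quadratic form (x̄ - mu_0)^T · S^{-1} · (x̄ - mu_0):
  S^{-1} · (x̄ - mu_0) = (0.2144, 0.583),
  (x̄ - mu_0)^T · [...] = (4.6)·(0.2144) + (5.6)·(0.583) = 4.2511.

Step 5 — scale by n: T² = 5 · 4.2511 = 21.2556.

T² ≈ 21.2556


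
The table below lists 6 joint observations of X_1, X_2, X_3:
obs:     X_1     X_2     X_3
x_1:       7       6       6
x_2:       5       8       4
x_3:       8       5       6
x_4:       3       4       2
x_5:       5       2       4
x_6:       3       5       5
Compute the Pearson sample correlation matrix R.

Step 1 — column means:
  mean(X_1) = (7 + 5 + 8 + 3 + 5 + 3) / 6 = 31/6 = 5.1667
  mean(X_2) = (6 + 8 + 5 + 4 + 2 + 5) / 6 = 30/6 = 5
  mean(X_3) = (6 + 4 + 6 + 2 + 4 + 5) / 6 = 27/6 = 4.5

Step 2 — sample variances and covariances s[i,j] = (1/(n-1)) · Σ_k (x_{k,i} - mean_i) · (x_{k,j} - mean_j), with n-1 = 5:
  s[X_1,X_1] = ((1.8333)·(1.8333) + (-0.1667)·(-0.1667) + (2.8333)·(2.8333) + (-2.1667)·(-2.1667) + (-0.1667)·(-0.1667) + (-2.1667)·(-2.1667)) / 5 = 20.8333/5 = 4.1667
  s[X_1,X_2] = ((1.8333)·(1) + (-0.1667)·(3) + (2.8333)·(0) + (-2.1667)·(-1) + (-0.1667)·(-3) + (-2.1667)·(0)) / 5 = 4/5 = 0.8
  s[X_1,X_3] = ((1.8333)·(1.5) + (-0.1667)·(-0.5) + (2.8333)·(1.5) + (-2.1667)·(-2.5) + (-0.1667)·(-0.5) + (-2.1667)·(0.5)) / 5 = 11.5/5 = 2.3
  s[X_2,X_2] = ((1)·(1) + (3)·(3) + (0)·(0) + (-1)·(-1) + (-3)·(-3) + (0)·(0)) / 5 = 20/5 = 4
  s[X_2,X_3] = ((1)·(1.5) + (3)·(-0.5) + (0)·(1.5) + (-1)·(-2.5) + (-3)·(-0.5) + (0)·(0.5)) / 5 = 4/5 = 0.8
  s[X_3,X_3] = ((1.5)·(1.5) + (-0.5)·(-0.5) + (1.5)·(1.5) + (-2.5)·(-2.5) + (-0.5)·(-0.5) + (0.5)·(0.5)) / 5 = 11.5/5 = 2.3
  Sample standard deviations s_i = √(s[i,i]):
  s(X_1) = √(4.1667) = 2.0412
  s(X_2) = √(4) = 2
  s(X_3) = √(2.3) = 1.5166

Step 3 — r_{ij} = s_{ij} / (s_i · s_j):
  r[X_1,X_1] = 1 (diagonal).
  r[X_1,X_2] = 0.8 / (2.0412 · 2) = 0.8 / 4.0825 = 0.196
  r[X_1,X_3] = 2.3 / (2.0412 · 1.5166) = 2.3 / 3.0957 = 0.743
  r[X_2,X_2] = 1 (diagonal).
  r[X_2,X_3] = 0.8 / (2 · 1.5166) = 0.8 / 3.0332 = 0.2638
  r[X_3,X_3] = 1 (diagonal).

R is symmetric with unit diagonal. Assembling:

R = [[1, 0.196, 0.743],
 [0.196, 1, 0.2638],
 [0.743, 0.2638, 1]]


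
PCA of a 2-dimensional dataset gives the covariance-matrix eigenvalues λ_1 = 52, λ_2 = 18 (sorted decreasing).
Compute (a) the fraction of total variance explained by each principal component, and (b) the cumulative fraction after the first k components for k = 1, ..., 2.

Step 1 — total variance = trace(Sigma) = Σ λ_i = 52 + 18 = 70.

Step 2 — fraction explained by component i = λ_i / Σ λ:
  PC1: 52/70 = 0.7429
  PC2: 18/70 = 0.2571

Step 3 — cumulative fraction after k components = (λ_1 + ... + λ_k) / Σ λ:
  k = 1: 52/70 = 0.7429
  k = 2: (52 + 18)/70 = 70/70 = 1

Summary (fraction, with percent):

explained: PC1 0.7429 (74.29%), PC2 0.2571 (25.71%);  cumulative: 0.7429, 1


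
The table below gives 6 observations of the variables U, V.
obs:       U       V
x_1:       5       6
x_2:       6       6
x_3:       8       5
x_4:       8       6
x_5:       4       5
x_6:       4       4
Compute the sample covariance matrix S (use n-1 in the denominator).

Step 1 — column means:
  mean(U) = (5 + 6 + 8 + 8 + 4 + 4) / 6 = 35/6 = 5.8333
  mean(V) = (6 + 6 + 5 + 6 + 5 + 4) / 6 = 32/6 = 5.3333

Step 2 — sample covariance S[i,j] = (1/(n-1)) · Σ_k (x_{k,i} - mean_i) · (x_{k,j} - mean_j), with n-1 = 5.
  S[U,U] = ((-0.8333)·(-0.8333) + (0.1667)·(0.1667) + (2.1667)·(2.1667) + (2.1667)·(2.1667) + (-1.8333)·(-1.8333) + (-1.8333)·(-1.8333)) / 5 = 16.8333/5 = 3.3667
  S[U,V] = ((-0.8333)·(0.6667) + (0.1667)·(0.6667) + (2.1667)·(-0.3333) + (2.1667)·(0.6667) + (-1.8333)·(-0.3333) + (-1.8333)·(-1.3333)) / 5 = 3.3333/5 = 0.6667
  S[V,V] = ((0.6667)·(0.6667) + (0.6667)·(0.6667) + (-0.3333)·(-0.3333) + (0.6667)·(0.6667) + (-0.3333)·(-0.3333) + (-1.3333)·(-1.3333)) / 5 = 3.3333/5 = 0.6667

S is symmetric (S[j,i] = S[i,j]). Assembling:

S = [[3.3667, 0.6667],
 [0.6667, 0.6667]]


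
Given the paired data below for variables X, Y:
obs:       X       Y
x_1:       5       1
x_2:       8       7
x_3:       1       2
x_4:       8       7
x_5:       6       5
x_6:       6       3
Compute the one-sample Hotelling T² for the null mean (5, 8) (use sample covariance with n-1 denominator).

Step 1 — sample mean vector:
  mean(X) = (5 + 8 + 1 + 8 + 6 + 6) / 6 = 34/6 = 5.6667
  mean(Y) = (1 + 7 + 2 + 7 + 5 + 3) / 6 = 25/6 = 4.1667
  x̄ = (5.6667, 4.1667),  deviation x̄ - mu_0 = (5.6667, 4.1667) - (5, 8) = (0.6667, -3.8333).

Step 2 — sample covariance matrix, S[i,j] = (1/(n-1)) · Σ_k (x_{k,i} - mean_i) · (x_{k,j} - mean_j), divisor n-1 = 5:
  S[X,X] = ((-0.6667)·(-0.6667) + (2.3333)·(2.3333) + (-4.6667)·(-4.6667) + (2.3333)·(2.3333) + (0.3333)·(0.3333) + (0.3333)·(0.3333)) / 5 = 33.3333/5 = 6.6667
  S[X,Y] = ((-0.6667)·(-3.1667) + (2.3333)·(2.8333) + (-4.6667)·(-2.1667) + (2.3333)·(2.8333) + (0.3333)·(0.8333) + (0.3333)·(-1.1667)) / 5 = 25.3333/5 = 5.0667
  S[Y,Y] = ((-3.1667)·(-3.1667) + (2.8333)·(2.8333) + (-2.1667)·(-2.1667) + (2.8333)·(2.8333) + (0.8333)·(0.8333) + (-1.1667)·(-1.1667)) / 5 = 32.8333/5 = 6.5667
  S = [[6.6667, 5.0667],
 [5.0667, 6.5667]].

Step 3 — invert S. det(S) = 6.6667·6.5667 - (5.0667)² = 18.1067.
  S^{-1} = (1/det) · [[d, -b], [-b, a]] = [[0.3627, -0.2798],
 [-0.2798, 0.3682]].

Step 4 — quadratic form (x̄ - mu_0)^T · S^{-1} · (x̄ - mu_0):
  S^{-1} · (x̄ - mu_0) = (1.3144, -1.5979),
  (x̄ - mu_0)^T · [...] = (0.6667)·(1.3144) + (-3.8333)·(-1.5979) = 7.0017.

Step 5 — scale by n: T² = 6 · 7.0017 = 42.0103.

T² ≈ 42.0103


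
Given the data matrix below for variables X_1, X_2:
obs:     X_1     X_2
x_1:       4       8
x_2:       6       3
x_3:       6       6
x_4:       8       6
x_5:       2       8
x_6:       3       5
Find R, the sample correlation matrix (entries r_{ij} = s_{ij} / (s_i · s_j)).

Step 1 — column means:
  mean(X_1) = (4 + 6 + 6 + 8 + 2 + 3) / 6 = 29/6 = 4.8333
  mean(X_2) = (8 + 3 + 6 + 6 + 8 + 5) / 6 = 36/6 = 6

Step 2 — sample variances and covariances s[i,j] = (1/(n-1)) · Σ_k (x_{k,i} - mean_i) · (x_{k,j} - mean_j), with n-1 = 5:
  s[X_1,X_1] = ((-0.8333)·(-0.8333) + (1.1667)·(1.1667) + (1.1667)·(1.1667) + (3.1667)·(3.1667) + (-2.8333)·(-2.8333) + (-1.8333)·(-1.8333)) / 5 = 24.8333/5 = 4.9667
  s[X_1,X_2] = ((-0.8333)·(2) + (1.1667)·(-3) + (1.1667)·(0) + (3.1667)·(0) + (-2.8333)·(2) + (-1.8333)·(-1)) / 5 = -9/5 = -1.8
  s[X_2,X_2] = ((2)·(2) + (-3)·(-3) + (0)·(0) + (0)·(0) + (2)·(2) + (-1)·(-1)) / 5 = 18/5 = 3.6
  Sample standard deviations s_i = √(s[i,i]):
  s(X_1) = √(4.9667) = 2.2286
  s(X_2) = √(3.6) = 1.8974

Step 3 — r_{ij} = s_{ij} / (s_i · s_j):
  r[X_1,X_1] = 1 (diagonal).
  r[X_1,X_2] = -1.8 / (2.2286 · 1.8974) = -1.8 / 4.2285 = -0.4257
  r[X_2,X_2] = 1 (diagonal).

R is symmetric with unit diagonal. Assembling:

R = [[1, -0.4257],
 [-0.4257, 1]]


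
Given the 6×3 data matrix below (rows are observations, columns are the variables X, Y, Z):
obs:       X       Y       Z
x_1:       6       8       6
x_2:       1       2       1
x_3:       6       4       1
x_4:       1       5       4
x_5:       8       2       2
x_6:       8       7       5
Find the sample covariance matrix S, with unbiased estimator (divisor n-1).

Step 1 — column means:
  mean(X) = (6 + 1 + 6 + 1 + 8 + 8) / 6 = 30/6 = 5
  mean(Y) = (8 + 2 + 4 + 5 + 2 + 7) / 6 = 28/6 = 4.6667
  mean(Z) = (6 + 1 + 1 + 4 + 2 + 5) / 6 = 19/6 = 3.1667

Step 2 — sample covariance S[i,j] = (1/(n-1)) · Σ_k (x_{k,i} - mean_i) · (x_{k,j} - mean_j), with n-1 = 5.
  S[X,X] = ((1)·(1) + (-4)·(-4) + (1)·(1) + (-4)·(-4) + (3)·(3) + (3)·(3)) / 5 = 52/5 = 10.4
  S[X,Y] = ((1)·(3.3333) + (-4)·(-2.6667) + (1)·(-0.6667) + (-4)·(0.3333) + (3)·(-2.6667) + (3)·(2.3333)) / 5 = 11/5 = 2.2
  S[X,Z] = ((1)·(2.8333) + (-4)·(-2.1667) + (1)·(-2.1667) + (-4)·(0.8333) + (3)·(-1.1667) + (3)·(1.8333)) / 5 = 8/5 = 1.6
  S[Y,Y] = ((3.3333)·(3.3333) + (-2.6667)·(-2.6667) + (-0.6667)·(-0.6667) + (0.3333)·(0.3333) + (-2.6667)·(-2.6667) + (2.3333)·(2.3333)) / 5 = 31.3333/5 = 6.2667
  S[Y,Z] = ((3.3333)·(2.8333) + (-2.6667)·(-2.1667) + (-0.6667)·(-2.1667) + (0.3333)·(0.8333) + (-2.6667)·(-1.1667) + (2.3333)·(1.8333)) / 5 = 24.3333/5 = 4.8667
  S[Z,Z] = ((2.8333)·(2.8333) + (-2.1667)·(-2.1667) + (-2.1667)·(-2.1667) + (0.8333)·(0.8333) + (-1.1667)·(-1.1667) + (1.8333)·(1.8333)) / 5 = 22.8333/5 = 4.5667

S is symmetric (S[j,i] = S[i,j]). Assembling:

S = [[10.4, 2.2, 1.6],
 [2.2, 6.2667, 4.8667],
 [1.6, 4.8667, 4.5667]]


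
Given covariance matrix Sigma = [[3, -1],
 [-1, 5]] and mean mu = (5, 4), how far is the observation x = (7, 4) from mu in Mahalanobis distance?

Step 1 — centre the observation: (x - mu) = (2, 0).

Step 2 — invert Sigma. det(Sigma) = 3·5 - (-1)² = 14.
  Sigma^{-1} = (1/det) · [[d, -b], [-b, a]] = [[0.3571, 0.0714],
 [0.0714, 0.2143]].

Step 3 — form the quadratic (x - mu)^T · Sigma^{-1} · (x - mu):
  Sigma^{-1} · (x - mu) = (0.7143, 0.1429).
  (x - mu)^T · [Sigma^{-1} · (x - mu)] = (2)·(0.7143) + (0)·(0.1429) = 1.4286.

Step 4 — take square root: d = √(1.4286) ≈ 1.1952.

d(x, mu) = √(1.4286) ≈ 1.1952


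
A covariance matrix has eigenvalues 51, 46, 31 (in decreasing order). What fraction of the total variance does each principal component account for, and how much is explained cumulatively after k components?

Step 1 — total variance = trace(Sigma) = Σ λ_i = 51 + 46 + 31 = 128.

Step 2 — fraction explained by component i = λ_i / Σ λ:
  PC1: 51/128 = 0.3984
  PC2: 46/128 = 0.3594
  PC3: 31/128 = 0.2422

Step 3 — cumulative fraction after k components = (λ_1 + ... + λ_k) / Σ λ:
  k = 1: 51/128 = 0.3984
  k = 2: (51 + 46)/128 = 97/128 = 0.7578
  k = 3: (51 + 46 + 31)/128 = 128/128 = 1

Summary (fraction, with percent):

explained: PC1 0.3984 (39.84%), PC2 0.3594 (35.94%), PC3 0.2422 (24.22%);  cumulative: 0.3984, 0.7578, 1


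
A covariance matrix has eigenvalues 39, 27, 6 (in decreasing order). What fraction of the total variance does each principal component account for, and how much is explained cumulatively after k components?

Step 1 — total variance = trace(Sigma) = Σ λ_i = 39 + 27 + 6 = 72.

Step 2 — fraction explained by component i = λ_i / Σ λ:
  PC1: 39/72 = 0.5417
  PC2: 27/72 = 0.375
  PC3: 6/72 = 0.0833

Step 3 — cumulative fraction after k components = (λ_1 + ... + λ_k) / Σ λ:
  k = 1: 39/72 = 0.5417
  k = 2: (39 + 27)/72 = 66/72 = 0.9167
  k = 3: (39 + 27 + 6)/72 = 72/72 = 1

Summary (fraction, with percent):

explained: PC1 0.5417 (54.17%), PC2 0.375 (37.5%), PC3 0.0833 (8.33%);  cumulative: 0.5417, 0.9167, 1


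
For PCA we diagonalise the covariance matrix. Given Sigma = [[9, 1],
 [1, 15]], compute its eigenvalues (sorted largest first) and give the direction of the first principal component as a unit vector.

Step 1 — characteristic polynomial of 2×2 Sigma:
  det(Sigma - λI) = λ² - trace · λ + det = 0.
  trace = 9 + 15 = 24, det = 9·15 - (1)² = 134.
Step 2 — discriminant:
  Δ = trace² - 4·det = 576 - 536 = 40.
Step 3 — eigenvalues:
  λ = (trace ± √Δ)/2 = (24 ± 6.3246)/2,
  λ_1 = 15.1623,  λ_2 = 8.8377.

Step 4 — unit eigenvector for λ_1: solve (Sigma - λ_1 I)v = 0. First row:
  (9 - 15.1623)·v_x + (1)·v_y = 0, i.e. (-6.1623)·v_x + (1)·v_y = 0,
  so v ∝ (b, λ_1 - a) = (1, 6.1623) = u.
  ||u|| = √((1)² + (6.1623)²) = √(38.9737) ≈ 6.2429,
  v_1 = u/||u|| ≈ (0.1602, 0.9871) (||v_1|| = 1).

λ_1 = 15.1623,  λ_2 = 8.8377;  v_1 ≈ (0.1602, 0.9871)


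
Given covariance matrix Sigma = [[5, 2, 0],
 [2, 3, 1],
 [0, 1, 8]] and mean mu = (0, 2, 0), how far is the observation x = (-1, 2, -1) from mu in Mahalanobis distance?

Step 1 — centre the observation: (x - mu) = (-1, 0, -1).

Step 2 — invert Sigma (cofactor / det for 3×3, or solve directly):
  Sigma^{-1} = [[0.2771, -0.1928, 0.0241],
 [-0.1928, 0.4819, -0.0602],
 [0.0241, -0.0602, 0.1325]].

Step 3 — form the quadratic (x - mu)^T · Sigma^{-1} · (x - mu):
  Sigma^{-1} · (x - mu) = (-0.3012, 0.253, -0.1566).
  (x - mu)^T · [Sigma^{-1} · (x - mu)] = (-1)·(-0.3012) + (0)·(0.253) + (-1)·(-0.1566) = 0.4578.

Step 4 — take square root: d = √(0.4578) ≈ 0.6766.

d(x, mu) = √(0.4578) ≈ 0.6766


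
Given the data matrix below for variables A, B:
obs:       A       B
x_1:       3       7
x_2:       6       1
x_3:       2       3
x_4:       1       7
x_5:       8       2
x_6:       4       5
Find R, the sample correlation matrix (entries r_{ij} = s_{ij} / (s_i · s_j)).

Step 1 — column means:
  mean(A) = (3 + 6 + 2 + 1 + 8 + 4) / 6 = 24/6 = 4
  mean(B) = (7 + 1 + 3 + 7 + 2 + 5) / 6 = 25/6 = 4.1667

Step 2 — sample variances and covariances s[i,j] = (1/(n-1)) · Σ_k (x_{k,i} - mean_i) · (x_{k,j} - mean_j), with n-1 = 5:
  s[A,A] = ((-1)·(-1) + (2)·(2) + (-2)·(-2) + (-3)·(-3) + (4)·(4) + (0)·(0)) / 5 = 34/5 = 6.8
  s[A,B] = ((-1)·(2.8333) + (2)·(-3.1667) + (-2)·(-1.1667) + (-3)·(2.8333) + (4)·(-2.1667) + (0)·(0.8333)) / 5 = -24/5 = -4.8
  s[B,B] = ((2.8333)·(2.8333) + (-3.1667)·(-3.1667) + (-1.1667)·(-1.1667) + (2.8333)·(2.8333) + (-2.1667)·(-2.1667) + (0.8333)·(0.8333)) / 5 = 32.8333/5 = 6.5667
  Sample standard deviations s_i = √(s[i,i]):
  s(A) = √(6.8) = 2.6077
  s(B) = √(6.5667) = 2.5626

Step 3 — r_{ij} = s_{ij} / (s_i · s_j):
  r[A,A] = 1 (diagonal).
  r[A,B] = -4.8 / (2.6077 · 2.5626) = -4.8 / 6.6823 = -0.7183
  r[B,B] = 1 (diagonal).

R is symmetric with unit diagonal. Assembling:

R = [[1, -0.7183],
 [-0.7183, 1]]


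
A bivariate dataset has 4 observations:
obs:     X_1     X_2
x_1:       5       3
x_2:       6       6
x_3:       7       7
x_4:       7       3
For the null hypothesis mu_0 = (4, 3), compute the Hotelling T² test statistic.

Step 1 — sample mean vector:
  mean(X_1) = (5 + 6 + 7 + 7) / 4 = 25/4 = 6.25
  mean(X_2) = (3 + 6 + 7 + 3) / 4 = 19/4 = 4.75
  x̄ = (6.25, 4.75),  deviation x̄ - mu_0 = (6.25, 4.75) - (4, 3) = (2.25, 1.75).

Step 2 — sample covariance matrix, S[i,j] = (1/(n-1)) · Σ_k (x_{k,i} - mean_i) · (x_{k,j} - mean_j), divisor n-1 = 3:
  S[X_1,X_1] = ((-1.25)·(-1.25) + (-0.25)·(-0.25) + (0.75)·(0.75) + (0.75)·(0.75)) / 3 = 2.75/3 = 0.9167
  S[X_1,X_2] = ((-1.25)·(-1.75) + (-0.25)·(1.25) + (0.75)·(2.25) + (0.75)·(-1.75)) / 3 = 2.25/3 = 0.75
  S[X_2,X_2] = ((-1.75)·(-1.75) + (1.25)·(1.25) + (2.25)·(2.25) + (-1.75)·(-1.75)) / 3 = 12.75/3 = 4.25
  S = [[0.9167, 0.75],
 [0.75, 4.25]].

Step 3 — invert S. det(S) = 0.9167·4.25 - (0.75)² = 3.3333.
  S^{-1} = (1/det) · [[d, -b], [-b, a]] = [[1.275, -0.225],
 [-0.225, 0.275]].

Step 4 — quadratic form (x̄ - mu_0)^T · S^{-1} · (x̄ - mu_0):
  S^{-1} · (x̄ - mu_0) = (2.475, -0.025),
  (x̄ - mu_0)^T · [...] = (2.25)·(2.475) + (1.75)·(-0.025) = 5.525.

Step 5 — scale by n: T² = 4 · 5.525 = 22.1.

T² ≈ 22.1


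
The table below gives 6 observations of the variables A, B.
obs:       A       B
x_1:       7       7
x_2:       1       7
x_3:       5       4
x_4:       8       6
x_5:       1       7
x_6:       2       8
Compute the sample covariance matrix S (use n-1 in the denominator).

Step 1 — column means:
  mean(A) = (7 + 1 + 5 + 8 + 1 + 2) / 6 = 24/6 = 4
  mean(B) = (7 + 7 + 4 + 6 + 7 + 8) / 6 = 39/6 = 6.5

Step 2 — sample covariance S[i,j] = (1/(n-1)) · Σ_k (x_{k,i} - mean_i) · (x_{k,j} - mean_j), with n-1 = 5.
  S[A,A] = ((3)·(3) + (-3)·(-3) + (1)·(1) + (4)·(4) + (-3)·(-3) + (-2)·(-2)) / 5 = 48/5 = 9.6
  S[A,B] = ((3)·(0.5) + (-3)·(0.5) + (1)·(-2.5) + (4)·(-0.5) + (-3)·(0.5) + (-2)·(1.5)) / 5 = -9/5 = -1.8
  S[B,B] = ((0.5)·(0.5) + (0.5)·(0.5) + (-2.5)·(-2.5) + (-0.5)·(-0.5) + (0.5)·(0.5) + (1.5)·(1.5)) / 5 = 9.5/5 = 1.9

S is symmetric (S[j,i] = S[i,j]). Assembling:

S = [[9.6, -1.8],
 [-1.8, 1.9]]


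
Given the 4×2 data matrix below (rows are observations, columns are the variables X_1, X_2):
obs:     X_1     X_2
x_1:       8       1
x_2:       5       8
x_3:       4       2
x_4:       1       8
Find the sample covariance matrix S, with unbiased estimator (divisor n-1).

Step 1 — column means:
  mean(X_1) = (8 + 5 + 4 + 1) / 4 = 18/4 = 4.5
  mean(X_2) = (1 + 8 + 2 + 8) / 4 = 19/4 = 4.75

Step 2 — sample covariance S[i,j] = (1/(n-1)) · Σ_k (x_{k,i} - mean_i) · (x_{k,j} - mean_j), with n-1 = 3.
  S[X_1,X_1] = ((3.5)·(3.5) + (0.5)·(0.5) + (-0.5)·(-0.5) + (-3.5)·(-3.5)) / 3 = 25/3 = 8.3333
  S[X_1,X_2] = ((3.5)·(-3.75) + (0.5)·(3.25) + (-0.5)·(-2.75) + (-3.5)·(3.25)) / 3 = -21.5/3 = -7.1667
  S[X_2,X_2] = ((-3.75)·(-3.75) + (3.25)·(3.25) + (-2.75)·(-2.75) + (3.25)·(3.25)) / 3 = 42.75/3 = 14.25

S is symmetric (S[j,i] = S[i,j]). Assembling:

S = [[8.3333, -7.1667],
 [-7.1667, 14.25]]


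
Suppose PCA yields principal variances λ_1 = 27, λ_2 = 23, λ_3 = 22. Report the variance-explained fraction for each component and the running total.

Step 1 — total variance = trace(Sigma) = Σ λ_i = 27 + 23 + 22 = 72.

Step 2 — fraction explained by component i = λ_i / Σ λ:
  PC1: 27/72 = 0.375
  PC2: 23/72 = 0.3194
  PC3: 22/72 = 0.3056

Step 3 — cumulative fraction after k components = (λ_1 + ... + λ_k) / Σ λ:
  k = 1: 27/72 = 0.375
  k = 2: (27 + 23)/72 = 50/72 = 0.6944
  k = 3: (27 + 23 + 22)/72 = 72/72 = 1

Summary (fraction, with percent):

explained: PC1 0.375 (37.5%), PC2 0.3194 (31.94%), PC3 0.3056 (30.56%);  cumulative: 0.375, 0.6944, 1


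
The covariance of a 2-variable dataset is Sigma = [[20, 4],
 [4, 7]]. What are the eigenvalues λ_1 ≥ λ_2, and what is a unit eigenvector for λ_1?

Step 1 — characteristic polynomial of 2×2 Sigma:
  det(Sigma - λI) = λ² - trace · λ + det = 0.
  trace = 20 + 7 = 27, det = 20·7 - (4)² = 124.
Step 2 — discriminant:
  Δ = trace² - 4·det = 729 - 496 = 233.
Step 3 — eigenvalues:
  λ = (trace ± √Δ)/2 = (27 ± 15.2643)/2,
  λ_1 = 21.1322,  λ_2 = 5.8678.

Step 4 — unit eigenvector for λ_1: solve (Sigma - λ_1 I)v = 0. First row:
  (20 - 21.1322)·v_x + (4)·v_y = 0, i.e. (-1.1322)·v_x + (4)·v_y = 0,
  so v ∝ (b, λ_1 - a) = (4, 1.1322) = u.
  ||u|| = √((4)² + (1.1322)²) = √(17.2818) ≈ 4.1571,
  v_1 = u/||u|| ≈ (0.9622, 0.2723) (||v_1|| = 1).

λ_1 = 21.1322,  λ_2 = 5.8678;  v_1 ≈ (0.9622, 0.2723)


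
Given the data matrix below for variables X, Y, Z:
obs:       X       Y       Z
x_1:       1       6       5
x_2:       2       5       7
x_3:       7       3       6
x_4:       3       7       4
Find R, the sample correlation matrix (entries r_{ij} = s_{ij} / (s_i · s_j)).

Step 1 — column means:
  mean(X) = (1 + 2 + 7 + 3) / 4 = 13/4 = 3.25
  mean(Y) = (6 + 5 + 3 + 7) / 4 = 21/4 = 5.25
  mean(Z) = (5 + 7 + 6 + 4) / 4 = 22/4 = 5.5

Step 2 — sample variances and covariances s[i,j] = (1/(n-1)) · Σ_k (x_{k,i} - mean_i) · (x_{k,j} - mean_j), with n-1 = 3:
  s[X,X] = ((-2.25)·(-2.25) + (-1.25)·(-1.25) + (3.75)·(3.75) + (-0.25)·(-0.25)) / 3 = 20.75/3 = 6.9167
  s[X,Y] = ((-2.25)·(0.75) + (-1.25)·(-0.25) + (3.75)·(-2.25) + (-0.25)·(1.75)) / 3 = -10.25/3 = -3.4167
  s[X,Z] = ((-2.25)·(-0.5) + (-1.25)·(1.5) + (3.75)·(0.5) + (-0.25)·(-1.5)) / 3 = 1.5/3 = 0.5
  s[Y,Y] = ((0.75)·(0.75) + (-0.25)·(-0.25) + (-2.25)·(-2.25) + (1.75)·(1.75)) / 3 = 8.75/3 = 2.9167
  s[Y,Z] = ((0.75)·(-0.5) + (-0.25)·(1.5) + (-2.25)·(0.5) + (1.75)·(-1.5)) / 3 = -4.5/3 = -1.5
  s[Z,Z] = ((-0.5)·(-0.5) + (1.5)·(1.5) + (0.5)·(0.5) + (-1.5)·(-1.5)) / 3 = 5/3 = 1.6667
  Sample standard deviations s_i = √(s[i,i]):
  s(X) = √(6.9167) = 2.63
  s(Y) = √(2.9167) = 1.7078
  s(Z) = √(1.6667) = 1.291

Step 3 — r_{ij} = s_{ij} / (s_i · s_j):
  r[X,X] = 1 (diagonal).
  r[X,Y] = -3.4167 / (2.63 · 1.7078) = -3.4167 / 4.4915 = -0.7607
  r[X,Z] = 0.5 / (2.63 · 1.291) = 0.5 / 3.3953 = 0.1473
  r[Y,Y] = 1 (diagonal).
  r[Y,Z] = -1.5 / (1.7078 · 1.291) = -1.5 / 2.2048 = -0.6803
  r[Z,Z] = 1 (diagonal).

R is symmetric with unit diagonal. Assembling:

R = [[1, -0.7607, 0.1473],
 [-0.7607, 1, -0.6803],
 [0.1473, -0.6803, 1]]


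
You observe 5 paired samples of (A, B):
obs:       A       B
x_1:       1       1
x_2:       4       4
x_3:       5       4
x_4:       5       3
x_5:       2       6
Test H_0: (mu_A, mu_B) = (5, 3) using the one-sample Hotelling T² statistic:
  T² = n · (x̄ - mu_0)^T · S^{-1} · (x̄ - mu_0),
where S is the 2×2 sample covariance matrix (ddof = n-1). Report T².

Step 1 — sample mean vector:
  mean(A) = (1 + 4 + 5 + 5 + 2) / 5 = 17/5 = 3.4
  mean(B) = (1 + 4 + 4 + 3 + 6) / 5 = 18/5 = 3.6
  x̄ = (3.4, 3.6),  deviation x̄ - mu_0 = (3.4, 3.6) - (5, 3) = (-1.6, 0.6).

Step 2 — sample covariance matrix, S[i,j] = (1/(n-1)) · Σ_k (x_{k,i} - mean_i) · (x_{k,j} - mean_j), divisor n-1 = 4:
  S[A,A] = ((-2.4)·(-2.4) + (0.6)·(0.6) + (1.6)·(1.6) + (1.6)·(1.6) + (-1.4)·(-1.4)) / 4 = 13.2/4 = 3.3
  S[A,B] = ((-2.4)·(-2.6) + (0.6)·(0.4) + (1.6)·(0.4) + (1.6)·(-0.6) + (-1.4)·(2.4)) / 4 = 2.8/4 = 0.7
  S[B,B] = ((-2.6)·(-2.6) + (0.4)·(0.4) + (0.4)·(0.4) + (-0.6)·(-0.6) + (2.4)·(2.4)) / 4 = 13.2/4 = 3.3
  S = [[3.3, 0.7],
 [0.7, 3.3]].

Step 3 — invert S. det(S) = 3.3·3.3 - (0.7)² = 10.4.
  S^{-1} = (1/det) · [[d, -b], [-b, a]] = [[0.3173, -0.0673],
 [-0.0673, 0.3173]].

Step 4 — quadratic form (x̄ - mu_0)^T · S^{-1} · (x̄ - mu_0):
  S^{-1} · (x̄ - mu_0) = (-0.5481, 0.2981),
  (x̄ - mu_0)^T · [...] = (-1.6)·(-0.5481) + (0.6)·(0.2981) = 1.0558.

Step 5 — scale by n: T² = 5 · 1.0558 = 5.2788.

T² ≈ 5.2788


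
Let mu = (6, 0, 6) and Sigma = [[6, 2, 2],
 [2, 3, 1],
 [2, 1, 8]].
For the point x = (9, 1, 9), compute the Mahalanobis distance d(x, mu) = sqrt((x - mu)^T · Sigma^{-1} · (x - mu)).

Step 1 — centre the observation: (x - mu) = (3, 1, 3).

Step 2 — invert Sigma (cofactor / det for 3×3, or solve directly):
  Sigma^{-1} = [[0.2255, -0.1373, -0.0392],
 [-0.1373, 0.4314, -0.0196],
 [-0.0392, -0.0196, 0.1373]].

Step 3 — form the quadratic (x - mu)^T · Sigma^{-1} · (x - mu):
  Sigma^{-1} · (x - mu) = (0.4216, -0.0392, 0.2745).
  (x - mu)^T · [Sigma^{-1} · (x - mu)] = (3)·(0.4216) + (1)·(-0.0392) + (3)·(0.2745) = 2.049.

Step 4 — take square root: d = √(2.049) ≈ 1.4314.

d(x, mu) = √(2.049) ≈ 1.4314


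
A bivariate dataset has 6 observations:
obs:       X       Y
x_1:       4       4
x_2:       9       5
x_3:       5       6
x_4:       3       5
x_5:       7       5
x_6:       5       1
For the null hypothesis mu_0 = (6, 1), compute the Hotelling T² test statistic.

Step 1 — sample mean vector:
  mean(X) = (4 + 9 + 5 + 3 + 7 + 5) / 6 = 33/6 = 5.5
  mean(Y) = (4 + 5 + 6 + 5 + 5 + 1) / 6 = 26/6 = 4.3333
  x̄ = (5.5, 4.3333),  deviation x̄ - mu_0 = (5.5, 4.3333) - (6, 1) = (-0.5, 3.3333).

Step 2 — sample covariance matrix, S[i,j] = (1/(n-1)) · Σ_k (x_{k,i} - mean_i) · (x_{k,j} - mean_j), divisor n-1 = 5:
  S[X,X] = ((-1.5)·(-1.5) + (3.5)·(3.5) + (-0.5)·(-0.5) + (-2.5)·(-2.5) + (1.5)·(1.5) + (-0.5)·(-0.5)) / 5 = 23.5/5 = 4.7
  S[X,Y] = ((-1.5)·(-0.3333) + (3.5)·(0.6667) + (-0.5)·(1.6667) + (-2.5)·(0.6667) + (1.5)·(0.6667) + (-0.5)·(-3.3333)) / 5 = 3/5 = 0.6
  S[Y,Y] = ((-0.3333)·(-0.3333) + (0.6667)·(0.6667) + (1.6667)·(1.6667) + (0.6667)·(0.6667) + (0.6667)·(0.6667) + (-3.3333)·(-3.3333)) / 5 = 15.3333/5 = 3.0667
  S = [[4.7, 0.6],
 [0.6, 3.0667]].

Step 3 — invert S. det(S) = 4.7·3.0667 - (0.6)² = 14.0533.
  S^{-1} = (1/det) · [[d, -b], [-b, a]] = [[0.2182, -0.0427],
 [-0.0427, 0.3344]].

Step 4 — quadratic form (x̄ - mu_0)^T · S^{-1} · (x̄ - mu_0):
  S^{-1} · (x̄ - mu_0) = (-0.2514, 1.1361),
  (x̄ - mu_0)^T · [...] = (-0.5)·(-0.2514) + (3.3333)·(1.1361) = 3.9129.

Step 5 — scale by n: T² = 6 · 3.9129 = 23.4772.

T² ≈ 23.4772


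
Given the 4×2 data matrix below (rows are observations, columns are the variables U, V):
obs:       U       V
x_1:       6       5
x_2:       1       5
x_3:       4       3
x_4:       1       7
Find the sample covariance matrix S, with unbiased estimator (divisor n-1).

Step 1 — column means:
  mean(U) = (6 + 1 + 4 + 1) / 4 = 12/4 = 3
  mean(V) = (5 + 5 + 3 + 7) / 4 = 20/4 = 5

Step 2 — sample covariance S[i,j] = (1/(n-1)) · Σ_k (x_{k,i} - mean_i) · (x_{k,j} - mean_j), with n-1 = 3.
  S[U,U] = ((3)·(3) + (-2)·(-2) + (1)·(1) + (-2)·(-2)) / 3 = 18/3 = 6
  S[U,V] = ((3)·(0) + (-2)·(0) + (1)·(-2) + (-2)·(2)) / 3 = -6/3 = -2
  S[V,V] = ((0)·(0) + (0)·(0) + (-2)·(-2) + (2)·(2)) / 3 = 8/3 = 2.6667

S is symmetric (S[j,i] = S[i,j]). Assembling:

S = [[6, -2],
 [-2, 2.6667]]


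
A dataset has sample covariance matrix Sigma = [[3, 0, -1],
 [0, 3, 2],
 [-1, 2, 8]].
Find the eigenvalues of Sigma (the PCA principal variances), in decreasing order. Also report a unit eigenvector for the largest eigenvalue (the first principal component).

Step 1 — characteristic polynomial p(λ) = det(λI - Sigma) = λ³ - tr·λ² + c_1·λ - det, where tr = trace, c_1 = sum of the principal 2×2 minors, det = det(Sigma):
  tr = 3 + 3 + 8 = 14,
  c_1 = (3·3 - (0)²) + (3·8 - (-1)²) + (3·8 - (2)²) = 9 + 23 + 20 = 52,
  det = 3·(3·8 - (2)²) - (0)·((0)·8 - (2)·(-1)) + (-1)·((0)·(2) - 3·(-1)) = 3·(20) - (0)·(2) + (-1)·(3) = 57.
  So p(λ) = λ³ - 14λ² + 52λ - 57.
Step 2 — look for an integer root (rational root theorem: any rational root is an integer divisor of 57). Testing λ = 3:
  p(3) = 27 - 126 + 156 - 57 = 0  ✓
  Dividing out (λ - 3): p(λ) = (λ - 3)(λ² - 11λ + 19).
Step 3 — remaining eigenvalues from the quadratic λ² - 11λ + 19 = 0:
  Δ = 11² - 4·19 = 121 - 76 = 45,  λ = (11 ± √45)/2 = (11 ± 6.7082)/2 ≈ 8.8541 or 2.1459.
  Sorted: λ_1 = 8.8541,  λ_2 = 3,  λ_3 = 2.1459  (check: sum = 14 = tr ✓).

Step 4 — unit eigenvector for λ_1 ≈ 8.8541: v spans the null space of (Sigma - λ_1 I), whose rows are
  r_1 = (-5.8541, 0, -1),  r_2 = (0, -5.8541, 2),  r_3 = (-1, 2, -0.8541).
  v is orthogonal to every row, so take v ∝ r_1 × r_2 = ((0)·(2) - (-1)·(-5.8541), (-1)·(0) - (-5.8541)·(2), (-5.8541)·(-5.8541) - (0)·(0)) ≈ (-5.8541, 11.7082, 34.2705).
  Rescale (multiply by -1 so the first nonzero entry is positive): u = (5.8541, -11.7082, -34.2705).
  ||u|| = √((5.8541)² + (-11.7082)² + (-34.2705)²) = √(1345.8204) ≈ 36.6854,  v_1 = u/||u|| ≈ (0.1596, -0.3192, -0.9342) (||v_1|| = 1).

λ_1 = 8.8541,  λ_2 = 3,  λ_3 = 2.1459;  v_1 ≈ (0.1596, -0.3192, -0.9342)


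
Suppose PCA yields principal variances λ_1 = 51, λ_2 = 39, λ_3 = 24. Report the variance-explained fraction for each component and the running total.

Step 1 — total variance = trace(Sigma) = Σ λ_i = 51 + 39 + 24 = 114.

Step 2 — fraction explained by component i = λ_i / Σ λ:
  PC1: 51/114 = 0.4474
  PC2: 39/114 = 0.3421
  PC3: 24/114 = 0.2105

Step 3 — cumulative fraction after k components = (λ_1 + ... + λ_k) / Σ λ:
  k = 1: 51/114 = 0.4474
  k = 2: (51 + 39)/114 = 90/114 = 0.7895
  k = 3: (51 + 39 + 24)/114 = 114/114 = 1

Summary (fraction, with percent):

explained: PC1 0.4474 (44.74%), PC2 0.3421 (34.21%), PC3 0.2105 (21.05%);  cumulative: 0.4474, 0.7895, 1


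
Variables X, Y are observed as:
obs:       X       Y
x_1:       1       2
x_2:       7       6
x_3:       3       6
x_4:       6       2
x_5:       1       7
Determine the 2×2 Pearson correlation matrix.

Step 1 — column means:
  mean(X) = (1 + 7 + 3 + 6 + 1) / 5 = 18/5 = 3.6
  mean(Y) = (2 + 6 + 6 + 2 + 7) / 5 = 23/5 = 4.6

Step 2 — sample variances and covariances s[i,j] = (1/(n-1)) · Σ_k (x_{k,i} - mean_i) · (x_{k,j} - mean_j), with n-1 = 4:
  s[X,X] = ((-2.6)·(-2.6) + (3.4)·(3.4) + (-0.6)·(-0.6) + (2.4)·(2.4) + (-2.6)·(-2.6)) / 4 = 31.2/4 = 7.8
  s[X,Y] = ((-2.6)·(-2.6) + (3.4)·(1.4) + (-0.6)·(1.4) + (2.4)·(-2.6) + (-2.6)·(2.4)) / 4 = -1.8/4 = -0.45
  s[Y,Y] = ((-2.6)·(-2.6) + (1.4)·(1.4) + (1.4)·(1.4) + (-2.6)·(-2.6) + (2.4)·(2.4)) / 4 = 23.2/4 = 5.8
  Sample standard deviations s_i = √(s[i,i]):
  s(X) = √(7.8) = 2.7928
  s(Y) = √(5.8) = 2.4083

Step 3 — r_{ij} = s_{ij} / (s_i · s_j):
  r[X,X] = 1 (diagonal).
  r[X,Y] = -0.45 / (2.7928 · 2.4083) = -0.45 / 6.7261 = -0.0669
  r[Y,Y] = 1 (diagonal).

R is symmetric with unit diagonal. Assembling:

R = [[1, -0.0669],
 [-0.0669, 1]]


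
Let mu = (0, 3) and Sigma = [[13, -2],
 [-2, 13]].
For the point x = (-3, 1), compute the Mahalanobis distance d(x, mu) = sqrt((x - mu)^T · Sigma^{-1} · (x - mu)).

Step 1 — centre the observation: (x - mu) = (-3, -2).

Step 2 — invert Sigma. det(Sigma) = 13·13 - (-2)² = 165.
  Sigma^{-1} = (1/det) · [[d, -b], [-b, a]] = [[0.0788, 0.0121],
 [0.0121, 0.0788]].

Step 3 — form the quadratic (x - mu)^T · Sigma^{-1} · (x - mu):
  Sigma^{-1} · (x - mu) = (-0.2606, -0.1939).
  (x - mu)^T · [Sigma^{-1} · (x - mu)] = (-3)·(-0.2606) + (-2)·(-0.1939) = 1.1697.

Step 4 — take square root: d = √(1.1697) ≈ 1.0815.

d(x, mu) = √(1.1697) ≈ 1.0815


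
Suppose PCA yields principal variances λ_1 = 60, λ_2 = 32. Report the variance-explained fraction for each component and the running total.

Step 1 — total variance = trace(Sigma) = Σ λ_i = 60 + 32 = 92.

Step 2 — fraction explained by component i = λ_i / Σ λ:
  PC1: 60/92 = 0.6522
  PC2: 32/92 = 0.3478

Step 3 — cumulative fraction after k components = (λ_1 + ... + λ_k) / Σ λ:
  k = 1: 60/92 = 0.6522
  k = 2: (60 + 32)/92 = 92/92 = 1

Summary (fraction, with percent):

explained: PC1 0.6522 (65.22%), PC2 0.3478 (34.78%);  cumulative: 0.6522, 1


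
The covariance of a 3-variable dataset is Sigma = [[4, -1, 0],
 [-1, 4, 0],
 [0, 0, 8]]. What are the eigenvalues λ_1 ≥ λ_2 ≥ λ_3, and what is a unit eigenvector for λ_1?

Step 1 — characteristic polynomial p(λ) = det(λI - Sigma) = λ³ - tr·λ² + c_1·λ - det, where tr = trace, c_1 = sum of the principal 2×2 minors, det = det(Sigma):
  tr = 4 + 4 + 8 = 16,
  c_1 = (4·4 - (-1)²) + (4·8 - (0)²) + (4·8 - (0)²) = 15 + 32 + 32 = 79,
  det = 4·(4·8 - (0)²) - (-1)·((-1)·8 - (0)·(0)) + (0)·((-1)·(0) - 4·(0)) = 4·(32) - (-1)·(-8) + (0)·(0) = 120.
  So p(λ) = λ³ - 16λ² + 79λ - 120.
Step 2 — look for an integer root (rational root theorem: any rational root is an integer divisor of 120). Testing λ = 3:
  p(3) = 27 - 144 + 237 - 120 = 0  ✓
  Dividing out (λ - 3): p(λ) = (λ - 3)(λ² - 13λ + 40).
Step 3 — remaining eigenvalues from the quadratic λ² - 13λ + 40 = 0:
  Δ = 13² - 4·40 = 169 - 160 = 9,  λ = (13 ± √9)/2 = (13 ± 3)/2 = 8 or 5.
  Sorted: λ_1 = 8,  λ_2 = 5,  λ_3 = 3  (check: sum = 16 = tr ✓).

Step 4 — unit eigenvector for λ_1 = 8: v spans the null space of (Sigma - λ_1 I), whose rows are
  r_1 = (-4, -1, 0),  r_2 = (-1, -4, 0),  r_3 = (0, 0, 0).
  v is orthogonal to every row, so take v ∝ r_1 × r_2 = ((-1)·(0) - (0)·(-4), (0)·(-1) - (-4)·(0), (-4)·(-4) - (-1)·(-1)) = (0, 0, 15).
  Rescale (divide by 15): u = (0, 0, 1).
  ||u|| = √((0)² + (0)² + (1)²) = √(1) = 1,  v_1 = u/||u|| ≈ (0, 0, 1) (||v_1|| = 1).

λ_1 = 8,  λ_2 = 5,  λ_3 = 3;  v_1 ≈ (0, 0, 1)


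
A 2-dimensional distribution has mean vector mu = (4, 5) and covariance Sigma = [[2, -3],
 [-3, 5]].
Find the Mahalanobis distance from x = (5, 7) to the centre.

Step 1 — centre the observation: (x - mu) = (1, 2).

Step 2 — invert Sigma. det(Sigma) = 2·5 - (-3)² = 1.
  Sigma^{-1} = (1/det) · [[d, -b], [-b, a]] = [[5, 3],
 [3, 2]].

Step 3 — form the quadratic (x - mu)^T · Sigma^{-1} · (x - mu):
  Sigma^{-1} · (x - mu) = (11, 7).
  (x - mu)^T · [Sigma^{-1} · (x - mu)] = (1)·(11) + (2)·(7) = 25.

Step 4 — take square root: d = √(25) ≈ 5.

d(x, mu) = √(25) ≈ 5


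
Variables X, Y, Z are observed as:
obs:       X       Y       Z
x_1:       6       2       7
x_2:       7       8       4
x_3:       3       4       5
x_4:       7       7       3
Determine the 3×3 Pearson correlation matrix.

Step 1 — column means:
  mean(X) = (6 + 7 + 3 + 7) / 4 = 23/4 = 5.75
  mean(Y) = (2 + 8 + 4 + 7) / 4 = 21/4 = 5.25
  mean(Z) = (7 + 4 + 5 + 3) / 4 = 19/4 = 4.75

Step 2 — sample variances and covariances s[i,j] = (1/(n-1)) · Σ_k (x_{k,i} - mean_i) · (x_{k,j} - mean_j), with n-1 = 3:
  s[X,X] = ((0.25)·(0.25) + (1.25)·(1.25) + (-2.75)·(-2.75) + (1.25)·(1.25)) / 3 = 10.75/3 = 3.5833
  s[X,Y] = ((0.25)·(-3.25) + (1.25)·(2.75) + (-2.75)·(-1.25) + (1.25)·(1.75)) / 3 = 8.25/3 = 2.75
  s[X,Z] = ((0.25)·(2.25) + (1.25)·(-0.75) + (-2.75)·(0.25) + (1.25)·(-1.75)) / 3 = -3.25/3 = -1.0833
  s[Y,Y] = ((-3.25)·(-3.25) + (2.75)·(2.75) + (-1.25)·(-1.25) + (1.75)·(1.75)) / 3 = 22.75/3 = 7.5833
  s[Y,Z] = ((-3.25)·(2.25) + (2.75)·(-0.75) + (-1.25)·(0.25) + (1.75)·(-1.75)) / 3 = -12.75/3 = -4.25
  s[Z,Z] = ((2.25)·(2.25) + (-0.75)·(-0.75) + (0.25)·(0.25) + (-1.75)·(-1.75)) / 3 = 8.75/3 = 2.9167
  Sample standard deviations s_i = √(s[i,i]):
  s(X) = √(3.5833) = 1.893
  s(Y) = √(7.5833) = 2.7538
  s(Z) = √(2.9167) = 1.7078

Step 3 — r_{ij} = s_{ij} / (s_i · s_j):
  r[X,X] = 1 (diagonal).
  r[X,Y] = 2.75 / (1.893 · 2.7538) = 2.75 / 5.2128 = 0.5275
  r[X,Z] = -1.0833 / (1.893 · 1.7078) = -1.0833 / 3.2329 = -0.3351
  r[Y,Y] = 1 (diagonal).
  r[Y,Z] = -4.25 / (2.7538 · 1.7078) = -4.25 / 4.703 = -0.9037
  r[Z,Z] = 1 (diagonal).

R is symmetric with unit diagonal. Assembling:

R = [[1, 0.5275, -0.3351],
 [0.5275, 1, -0.9037],
 [-0.3351, -0.9037, 1]]


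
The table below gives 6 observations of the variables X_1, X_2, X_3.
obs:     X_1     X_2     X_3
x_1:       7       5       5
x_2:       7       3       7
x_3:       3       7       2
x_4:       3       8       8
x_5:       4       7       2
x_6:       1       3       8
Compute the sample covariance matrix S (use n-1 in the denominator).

Step 1 — column means:
  mean(X_1) = (7 + 7 + 3 + 3 + 4 + 1) / 6 = 25/6 = 4.1667
  mean(X_2) = (5 + 3 + 7 + 8 + 7 + 3) / 6 = 33/6 = 5.5
  mean(X_3) = (5 + 7 + 2 + 8 + 2 + 8) / 6 = 32/6 = 5.3333

Step 2 — sample covariance S[i,j] = (1/(n-1)) · Σ_k (x_{k,i} - mean_i) · (x_{k,j} - mean_j), with n-1 = 5.
  S[X_1,X_1] = ((2.8333)·(2.8333) + (2.8333)·(2.8333) + (-1.1667)·(-1.1667) + (-1.1667)·(-1.1667) + (-0.1667)·(-0.1667) + (-3.1667)·(-3.1667)) / 5 = 28.8333/5 = 5.7667
  S[X_1,X_2] = ((2.8333)·(-0.5) + (2.8333)·(-2.5) + (-1.1667)·(1.5) + (-1.1667)·(2.5) + (-0.1667)·(1.5) + (-3.1667)·(-2.5)) / 5 = -5.5/5 = -1.1
  S[X_1,X_3] = ((2.8333)·(-0.3333) + (2.8333)·(1.6667) + (-1.1667)·(-3.3333) + (-1.1667)·(2.6667) + (-0.1667)·(-3.3333) + (-3.1667)·(2.6667)) / 5 = -3.3333/5 = -0.6667
  S[X_2,X_2] = ((-0.5)·(-0.5) + (-2.5)·(-2.5) + (1.5)·(1.5) + (2.5)·(2.5) + (1.5)·(1.5) + (-2.5)·(-2.5)) / 5 = 23.5/5 = 4.7
  S[X_2,X_3] = ((-0.5)·(-0.3333) + (-2.5)·(1.6667) + (1.5)·(-3.3333) + (2.5)·(2.6667) + (1.5)·(-3.3333) + (-2.5)·(2.6667)) / 5 = -14/5 = -2.8
  S[X_3,X_3] = ((-0.3333)·(-0.3333) + (1.6667)·(1.6667) + (-3.3333)·(-3.3333) + (2.6667)·(2.6667) + (-3.3333)·(-3.3333) + (2.6667)·(2.6667)) / 5 = 39.3333/5 = 7.8667

S is symmetric (S[j,i] = S[i,j]). Assembling:

S = [[5.7667, -1.1, -0.6667],
 [-1.1, 4.7, -2.8],
 [-0.6667, -2.8, 7.8667]]


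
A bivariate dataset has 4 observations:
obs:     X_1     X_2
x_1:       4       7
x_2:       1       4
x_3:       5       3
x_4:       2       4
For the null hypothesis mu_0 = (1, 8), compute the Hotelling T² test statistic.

Step 1 — sample mean vector:
  mean(X_1) = (4 + 1 + 5 + 2) / 4 = 12/4 = 3
  mean(X_2) = (7 + 4 + 3 + 4) / 4 = 18/4 = 4.5
  x̄ = (3, 4.5),  deviation x̄ - mu_0 = (3, 4.5) - (1, 8) = (2, -3.5).

Step 2 — sample covariance matrix, S[i,j] = (1/(n-1)) · Σ_k (x_{k,i} - mean_i) · (x_{k,j} - mean_j), divisor n-1 = 3:
  S[X_1,X_1] = ((1)·(1) + (-2)·(-2) + (2)·(2) + (-1)·(-1)) / 3 = 10/3 = 3.3333
  S[X_1,X_2] = ((1)·(2.5) + (-2)·(-0.5) + (2)·(-1.5) + (-1)·(-0.5)) / 3 = 1/3 = 0.3333
  S[X_2,X_2] = ((2.5)·(2.5) + (-0.5)·(-0.5) + (-1.5)·(-1.5) + (-0.5)·(-0.5)) / 3 = 9/3 = 3
  S = [[3.3333, 0.3333],
 [0.3333, 3]].

Step 3 — invert S. det(S) = 3.3333·3 - (0.3333)² = 9.8889.
  S^{-1} = (1/det) · [[d, -b], [-b, a]] = [[0.3034, -0.0337],
 [-0.0337, 0.3371]].

Step 4 — quadratic form (x̄ - mu_0)^T · S^{-1} · (x̄ - mu_0):
  S^{-1} · (x̄ - mu_0) = (0.7247, -1.2472),
  (x̄ - mu_0)^T · [...] = (2)·(0.7247) + (-3.5)·(-1.2472) = 5.8146.

Step 5 — scale by n: T² = 4 · 5.8146 = 23.2584.

T² ≈ 23.2584


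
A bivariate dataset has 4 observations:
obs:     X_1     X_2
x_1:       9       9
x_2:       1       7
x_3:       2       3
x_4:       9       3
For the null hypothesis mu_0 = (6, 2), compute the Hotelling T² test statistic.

Step 1 — sample mean vector:
  mean(X_1) = (9 + 1 + 2 + 9) / 4 = 21/4 = 5.25
  mean(X_2) = (9 + 7 + 3 + 3) / 4 = 22/4 = 5.5
  x̄ = (5.25, 5.5),  deviation x̄ - mu_0 = (5.25, 5.5) - (6, 2) = (-0.75, 3.5).

Step 2 — sample covariance matrix, S[i,j] = (1/(n-1)) · Σ_k (x_{k,i} - mean_i) · (x_{k,j} - mean_j), divisor n-1 = 3:
  S[X_1,X_1] = ((3.75)·(3.75) + (-4.25)·(-4.25) + (-3.25)·(-3.25) + (3.75)·(3.75)) / 3 = 56.75/3 = 18.9167
  S[X_1,X_2] = ((3.75)·(3.5) + (-4.25)·(1.5) + (-3.25)·(-2.5) + (3.75)·(-2.5)) / 3 = 5.5/3 = 1.8333
  S[X_2,X_2] = ((3.5)·(3.5) + (1.5)·(1.5) + (-2.5)·(-2.5) + (-2.5)·(-2.5)) / 3 = 27/3 = 9
  S = [[18.9167, 1.8333],
 [1.8333, 9]].

Step 3 — invert S. det(S) = 18.9167·9 - (1.8333)² = 166.8889.
  S^{-1} = (1/det) · [[d, -b], [-b, a]] = [[0.0539, -0.011],
 [-0.011, 0.1133]].

Step 4 — quadratic form (x̄ - mu_0)^T · S^{-1} · (x̄ - mu_0):
  S^{-1} · (x̄ - mu_0) = (-0.0789, 0.405),
  (x̄ - mu_0)^T · [...] = (-0.75)·(-0.0789) + (3.5)·(0.405) = 1.4765.

Step 5 — scale by n: T² = 4 · 1.4765 = 5.9061.

T² ≈ 5.9061
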